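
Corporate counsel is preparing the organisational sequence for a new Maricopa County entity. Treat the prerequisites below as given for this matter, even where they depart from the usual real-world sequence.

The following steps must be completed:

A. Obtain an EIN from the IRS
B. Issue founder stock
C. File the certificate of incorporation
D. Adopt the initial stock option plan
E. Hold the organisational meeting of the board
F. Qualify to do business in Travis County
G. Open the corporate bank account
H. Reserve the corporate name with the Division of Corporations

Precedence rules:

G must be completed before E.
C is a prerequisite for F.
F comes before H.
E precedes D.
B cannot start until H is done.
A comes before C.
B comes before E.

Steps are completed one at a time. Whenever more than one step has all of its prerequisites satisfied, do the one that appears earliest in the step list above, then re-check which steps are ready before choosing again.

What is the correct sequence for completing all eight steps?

A, C, F, G, H, B, E, D

A and G have no prerequisites; A is listed earlier, so A is first.
C and G are both available; C is listed earlier → C.
F now also ready, so the ready set is {F, G}; F is listed earlier → F.
Now G and H have their prerequisites met. G is listed earlier, so G next.
H is the only step now ready → H.
Next only B has its prerequisites met → B.
E needed B and G, now all done → E.
D is the only step now ready → D.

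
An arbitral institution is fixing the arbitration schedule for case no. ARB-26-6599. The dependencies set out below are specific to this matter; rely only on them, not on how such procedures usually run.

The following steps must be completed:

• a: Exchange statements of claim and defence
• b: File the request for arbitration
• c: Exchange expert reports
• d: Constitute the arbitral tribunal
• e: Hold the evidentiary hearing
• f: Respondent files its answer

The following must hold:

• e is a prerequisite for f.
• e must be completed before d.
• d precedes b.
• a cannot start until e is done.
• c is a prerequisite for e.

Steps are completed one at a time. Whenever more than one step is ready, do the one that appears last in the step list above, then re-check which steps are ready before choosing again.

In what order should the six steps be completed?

c, e, f, d, b, a

c has no prerequisites → c first.
e is the only step now ready → e.
Ready: f, d and a. f is listed later → f.
Now d and a have their prerequisites met. d is listed later, so d next.
b and a are both available; b is listed later → b.
Next only a has its prerequisites met → a.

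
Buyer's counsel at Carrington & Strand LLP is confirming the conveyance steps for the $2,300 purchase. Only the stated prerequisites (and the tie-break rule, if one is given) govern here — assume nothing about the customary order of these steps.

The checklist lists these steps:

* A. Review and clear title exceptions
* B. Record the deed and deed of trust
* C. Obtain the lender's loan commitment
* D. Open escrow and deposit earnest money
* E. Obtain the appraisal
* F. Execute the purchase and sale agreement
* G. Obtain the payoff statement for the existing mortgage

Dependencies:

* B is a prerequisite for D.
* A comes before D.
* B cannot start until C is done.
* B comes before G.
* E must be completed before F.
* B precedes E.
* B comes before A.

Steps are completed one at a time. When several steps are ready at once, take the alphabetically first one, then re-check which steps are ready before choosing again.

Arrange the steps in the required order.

C has no prerequisites → C first.
B needed C, now all done → B.
A, E and G are all available; A has the earlier label → A.
D now also ready, so the ready set is {D, E, G}; D has the earlier label → D.
Now E and G have their prerequisites met. E has the earlier label, so E next.
F now also ready, so the ready set is {F, G}; F has the earlier label → F.
G needed B, now all done → G.

C → B → A → D → E → F → G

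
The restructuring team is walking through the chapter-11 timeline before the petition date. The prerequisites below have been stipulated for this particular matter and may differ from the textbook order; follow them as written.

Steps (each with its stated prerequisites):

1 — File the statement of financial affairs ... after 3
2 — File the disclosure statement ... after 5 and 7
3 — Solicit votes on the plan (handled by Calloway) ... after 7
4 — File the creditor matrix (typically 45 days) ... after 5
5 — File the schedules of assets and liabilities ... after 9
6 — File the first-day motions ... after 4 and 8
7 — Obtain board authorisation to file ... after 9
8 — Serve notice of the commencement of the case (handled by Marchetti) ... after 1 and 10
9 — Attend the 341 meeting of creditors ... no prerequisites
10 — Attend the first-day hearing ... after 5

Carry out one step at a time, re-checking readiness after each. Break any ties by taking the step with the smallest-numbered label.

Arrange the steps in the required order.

9 → 5 → 4 → 7 → 2 → 3 → 1 → 10 → 8 → 6

9 has no prerequisites → 9 first.
Now 5 and 7 have their prerequisites met. 5 has the earlier label, so 5 next.
Ready: 4, 7 and 10. 4 has the earlier label → 4.
Now 7 and 10 have their prerequisites met. 7 has the earlier label, so 7 next.
2 and 3 now also ready, so the ready set is {2, 3, 10}; 2 has the earlier label → 2.
3 and 10 are both available; 3 has the earlier label → 3.
1 now also ready, so the ready set is {1, 10}; 1 has the earlier label → 1.
10 needed 5, now all done → 10.
That leaves 8 as the only ready step → 8.
That leaves 6 as the only ready step → 6.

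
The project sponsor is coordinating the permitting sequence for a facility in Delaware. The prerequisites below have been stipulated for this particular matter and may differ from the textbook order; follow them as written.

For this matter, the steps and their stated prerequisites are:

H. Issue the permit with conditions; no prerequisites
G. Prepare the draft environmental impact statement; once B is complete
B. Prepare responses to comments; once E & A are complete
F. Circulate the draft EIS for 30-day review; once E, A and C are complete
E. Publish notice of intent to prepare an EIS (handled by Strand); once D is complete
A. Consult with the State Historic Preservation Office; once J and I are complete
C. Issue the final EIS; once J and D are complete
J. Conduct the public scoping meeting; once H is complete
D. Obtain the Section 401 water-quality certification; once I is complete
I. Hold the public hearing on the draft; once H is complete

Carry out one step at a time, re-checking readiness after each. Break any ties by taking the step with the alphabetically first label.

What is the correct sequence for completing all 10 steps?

H, I, D, E, J, A, B, C, F, G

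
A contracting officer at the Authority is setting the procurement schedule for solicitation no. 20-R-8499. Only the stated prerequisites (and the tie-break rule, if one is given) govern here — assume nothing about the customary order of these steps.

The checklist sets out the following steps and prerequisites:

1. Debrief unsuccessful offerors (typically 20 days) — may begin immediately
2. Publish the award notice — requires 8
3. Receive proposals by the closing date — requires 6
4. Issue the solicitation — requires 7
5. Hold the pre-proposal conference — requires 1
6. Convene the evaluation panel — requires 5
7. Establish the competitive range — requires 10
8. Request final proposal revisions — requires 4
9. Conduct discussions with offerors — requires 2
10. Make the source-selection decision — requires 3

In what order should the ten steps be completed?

Only 1 has no prerequisites, so it is first.
5 needed 1, now all done → 5.
6 is the only step now ready → 6.
That leaves 3 as the only ready step → 3.
That leaves 10 as the only ready step → 10.
Next only 7 has its prerequisites met → 7.
4 is the only step now ready → 4.
Next only 8 has its prerequisites met → 8.
That leaves 2 as the only ready step → 2.
9 needed 2, now all done → 9.

1, 5, 6, 3, 10, 7, 4, 8, 2, 9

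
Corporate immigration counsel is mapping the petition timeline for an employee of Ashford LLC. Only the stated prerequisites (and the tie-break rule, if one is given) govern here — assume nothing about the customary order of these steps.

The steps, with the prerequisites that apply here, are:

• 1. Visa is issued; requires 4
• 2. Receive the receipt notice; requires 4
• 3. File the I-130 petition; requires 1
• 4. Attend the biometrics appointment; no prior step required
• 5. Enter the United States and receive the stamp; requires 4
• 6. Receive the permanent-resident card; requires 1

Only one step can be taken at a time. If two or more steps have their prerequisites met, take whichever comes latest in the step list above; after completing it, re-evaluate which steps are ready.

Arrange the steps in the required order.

4 5 2 1 6 3

4 is the only step with nothing outstanding, so it goes first.
5, 2 and 1 are all available; 5 is listed later → 5.
2 and 1 are both available; 2 is listed later → 2.
Next only 1 has its prerequisites met → 1.
Now 6 and 3 have their prerequisites met. 6 is listed later, so 6 next.
Next only 3 has its prerequisites met → 3.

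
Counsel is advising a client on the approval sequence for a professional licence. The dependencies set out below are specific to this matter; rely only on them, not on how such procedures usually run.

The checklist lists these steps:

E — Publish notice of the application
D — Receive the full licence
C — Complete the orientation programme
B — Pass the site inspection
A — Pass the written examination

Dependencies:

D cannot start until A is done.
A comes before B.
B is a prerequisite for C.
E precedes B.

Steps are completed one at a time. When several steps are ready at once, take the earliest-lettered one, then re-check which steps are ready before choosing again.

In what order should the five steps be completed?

Nothing is required for A and E. A has the earlier label → A first.
D now also ready, so the ready set is {D, E}; D has the earlier label → D.
That leaves E as the only ready step → E.
Next only B has its prerequisites met → B.
That leaves C as the only ready step → C.

A, D, E, B, C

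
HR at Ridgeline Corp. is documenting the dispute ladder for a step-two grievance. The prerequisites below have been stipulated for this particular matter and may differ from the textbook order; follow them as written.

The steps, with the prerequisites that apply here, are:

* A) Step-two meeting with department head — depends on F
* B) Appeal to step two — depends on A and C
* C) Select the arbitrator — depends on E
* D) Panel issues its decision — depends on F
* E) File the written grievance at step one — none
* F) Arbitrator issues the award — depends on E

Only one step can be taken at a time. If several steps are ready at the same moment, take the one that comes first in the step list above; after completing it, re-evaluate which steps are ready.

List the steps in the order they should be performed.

E, C, F, A, B, D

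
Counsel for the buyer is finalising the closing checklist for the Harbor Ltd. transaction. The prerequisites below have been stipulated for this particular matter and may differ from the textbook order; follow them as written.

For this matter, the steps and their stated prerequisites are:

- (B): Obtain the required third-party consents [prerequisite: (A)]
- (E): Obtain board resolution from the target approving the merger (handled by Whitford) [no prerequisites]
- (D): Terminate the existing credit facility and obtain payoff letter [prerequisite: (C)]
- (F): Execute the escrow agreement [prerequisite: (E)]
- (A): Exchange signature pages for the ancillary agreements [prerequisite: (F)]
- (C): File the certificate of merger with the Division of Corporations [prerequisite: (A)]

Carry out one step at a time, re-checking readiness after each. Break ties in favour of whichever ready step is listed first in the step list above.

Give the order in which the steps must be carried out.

(E), (F), (A), (B), (C), (D)

(E) is the only step with nothing outstanding, so it goes first.
Next only (F) has its prerequisites met → (F).
Next only (A) has its prerequisites met → (A).
Ready: (B) and (C). (B) is listed earlier → (B).
(C) needed (A), now all done → (C).
That leaves (D) as the only ready step → (D).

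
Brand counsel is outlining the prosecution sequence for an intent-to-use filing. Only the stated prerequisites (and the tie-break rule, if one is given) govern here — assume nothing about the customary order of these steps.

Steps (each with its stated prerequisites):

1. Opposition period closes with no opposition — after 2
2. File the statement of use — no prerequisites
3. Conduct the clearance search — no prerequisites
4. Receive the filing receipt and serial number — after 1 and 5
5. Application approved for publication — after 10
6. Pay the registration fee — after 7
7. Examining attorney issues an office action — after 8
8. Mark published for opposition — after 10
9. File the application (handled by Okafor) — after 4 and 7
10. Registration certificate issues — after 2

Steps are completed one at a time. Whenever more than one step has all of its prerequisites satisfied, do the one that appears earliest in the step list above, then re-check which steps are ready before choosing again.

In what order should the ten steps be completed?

2 and 3 have no prerequisites; 2 is listed earlier, so 2 is first.
Now 1, 3 and 10 have their prerequisites met. 1 is listed earlier, so 1 next.
3 and 10 are both available; 3 is listed earlier → 3.
That leaves 10 as the only ready step → 10.
5 and 8 are both available; 5 is listed earlier → 5.
4 and 8 are both available; 4 is listed earlier → 4.
Next only 8 has its prerequisites met → 8.
That leaves 7 as the only ready step → 7.
Ready: 6 and 9. 6 is listed earlier → 6.
9 needed 4 and 7, now all done → 9.

2, 1, 3, 10, 5, 4, 8, 7, 6, 9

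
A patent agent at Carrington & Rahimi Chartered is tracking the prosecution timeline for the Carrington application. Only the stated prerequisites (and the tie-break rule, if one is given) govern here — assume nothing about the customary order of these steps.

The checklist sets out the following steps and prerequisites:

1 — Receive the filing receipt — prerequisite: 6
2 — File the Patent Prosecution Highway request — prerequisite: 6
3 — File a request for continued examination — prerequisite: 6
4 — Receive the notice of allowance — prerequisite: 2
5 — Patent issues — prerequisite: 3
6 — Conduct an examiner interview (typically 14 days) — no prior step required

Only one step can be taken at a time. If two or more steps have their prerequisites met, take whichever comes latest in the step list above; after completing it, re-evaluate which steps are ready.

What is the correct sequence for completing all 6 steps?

6 has no prerequisites → 6 first.
Ready: 3, 2 and 1. 3 is listed later → 3.
5 now also ready, so the ready set is {5, 2, 1}; 5 is listed later → 5.
2 and 1 are both available; 2 is listed later → 2.
Ready: 4 and 1. 4 is listed later → 4.
That leaves 1 as the only ready step → 1.

6 3 5 2 4 1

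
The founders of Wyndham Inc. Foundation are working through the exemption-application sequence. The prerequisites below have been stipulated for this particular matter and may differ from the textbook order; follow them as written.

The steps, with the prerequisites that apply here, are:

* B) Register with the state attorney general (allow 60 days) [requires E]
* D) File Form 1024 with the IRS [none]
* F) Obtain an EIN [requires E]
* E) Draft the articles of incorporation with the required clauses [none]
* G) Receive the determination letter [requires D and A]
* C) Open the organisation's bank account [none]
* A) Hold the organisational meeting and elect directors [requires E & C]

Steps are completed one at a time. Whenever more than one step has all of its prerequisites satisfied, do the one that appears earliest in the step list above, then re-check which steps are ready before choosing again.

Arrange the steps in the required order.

D E B F C A G

D, E and C have no prerequisites; D is listed earlier, so D is first.
Now E and C have their prerequisites met. E is listed earlier, so E next.
B and F now also ready, so the ready set is {B, F, C}; B is listed earlier → B.
Ready: F and C. F is listed earlier → F.
That leaves C as the only ready step → C.
A is the only step now ready → A.
Next only G has its prerequisites met → G.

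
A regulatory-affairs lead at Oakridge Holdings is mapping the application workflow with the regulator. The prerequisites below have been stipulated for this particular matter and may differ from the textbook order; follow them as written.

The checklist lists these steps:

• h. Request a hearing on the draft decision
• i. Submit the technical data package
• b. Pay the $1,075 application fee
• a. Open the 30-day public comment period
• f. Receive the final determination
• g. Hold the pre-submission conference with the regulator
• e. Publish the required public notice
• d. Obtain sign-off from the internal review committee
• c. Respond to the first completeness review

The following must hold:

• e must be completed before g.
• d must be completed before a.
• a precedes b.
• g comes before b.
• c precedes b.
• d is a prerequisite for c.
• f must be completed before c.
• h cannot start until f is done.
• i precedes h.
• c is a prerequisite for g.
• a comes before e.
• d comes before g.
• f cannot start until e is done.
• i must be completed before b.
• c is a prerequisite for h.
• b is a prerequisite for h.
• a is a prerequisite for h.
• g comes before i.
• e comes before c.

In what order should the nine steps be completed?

Only d has no prerequisites, so it is first.
Next only a has its prerequisites met → a.
Next only e has its prerequisites met → e.
f needed e, now all done → f.
That leaves c as the only ready step → c.
Next only g has its prerequisites met → g.
i needed g, now all done → i.
That leaves b as the only ready step → b.
h needed i, b, a, f and c, now all done → h.

d → a → e → f → c → g → i → b → h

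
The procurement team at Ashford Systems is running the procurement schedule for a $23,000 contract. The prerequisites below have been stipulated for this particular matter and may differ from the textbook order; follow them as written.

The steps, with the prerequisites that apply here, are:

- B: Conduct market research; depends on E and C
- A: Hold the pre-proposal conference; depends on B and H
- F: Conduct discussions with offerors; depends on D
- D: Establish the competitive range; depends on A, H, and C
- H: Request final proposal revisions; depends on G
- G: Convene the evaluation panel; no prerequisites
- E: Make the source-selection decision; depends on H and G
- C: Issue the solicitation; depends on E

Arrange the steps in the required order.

G has no prerequisites → G first.
H needed G, now all done → H.
Next only E has its prerequisites met → E.
C is the only step now ready → C.
That leaves B as the only ready step → B.
A needed B and H, now all done → A.
Next only D has its prerequisites met → D.
F is the only step now ready → F.

G H E C B A D F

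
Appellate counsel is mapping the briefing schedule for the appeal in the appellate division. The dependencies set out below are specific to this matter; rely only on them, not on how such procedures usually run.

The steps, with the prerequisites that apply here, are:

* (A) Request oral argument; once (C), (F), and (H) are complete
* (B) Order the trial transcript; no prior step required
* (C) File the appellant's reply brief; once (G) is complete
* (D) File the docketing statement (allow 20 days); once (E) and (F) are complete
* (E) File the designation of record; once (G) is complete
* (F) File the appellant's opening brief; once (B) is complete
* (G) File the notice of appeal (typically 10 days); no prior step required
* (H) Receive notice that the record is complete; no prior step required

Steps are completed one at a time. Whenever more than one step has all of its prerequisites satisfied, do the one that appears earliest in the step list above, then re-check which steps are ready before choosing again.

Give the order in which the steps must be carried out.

(B), (F), (G), (C), (E), (D), (H), (A)

(B), (G) and (H) have no prerequisites; (B) is listed earlier, so (B) is first.
Now (F), (G) and (H) have their prerequisites met. (F) is listed earlier, so (F) next.
(G) and (H) are both available; (G) is listed earlier → (G).
Now (C), (E) and (H) have their prerequisites met. (C) is listed earlier, so (C) next.
Ready: (E) and (H). (E) is listed earlier → (E).
(D) now also ready, so the ready set is {(D), (H)}; (D) is listed earlier → (D).
That leaves (H) as the only ready step → (H).
Next only (A) has its prerequisites met → (A).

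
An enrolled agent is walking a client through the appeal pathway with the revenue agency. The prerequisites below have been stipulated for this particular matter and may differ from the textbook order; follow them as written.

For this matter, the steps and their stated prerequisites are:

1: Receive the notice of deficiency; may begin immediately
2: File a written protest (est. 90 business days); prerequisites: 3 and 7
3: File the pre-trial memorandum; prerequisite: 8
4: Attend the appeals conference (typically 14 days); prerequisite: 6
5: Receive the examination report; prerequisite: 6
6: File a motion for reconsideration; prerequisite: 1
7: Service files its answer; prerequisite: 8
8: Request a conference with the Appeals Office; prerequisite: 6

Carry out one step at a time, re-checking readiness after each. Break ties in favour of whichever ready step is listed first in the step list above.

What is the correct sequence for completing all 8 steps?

Only 1 has no prerequisites, so it is first.
Next only 6 has its prerequisites met → 6.
4, 5 and 8 are all available; 4 is listed earlier → 4.
Now 5 and 8 have their prerequisites met. 5 is listed earlier, so 5 next.
8 needed 6, now all done → 8.
3 and 7 are both available; 3 is listed earlier → 3.
7 needed 8, now all done → 7.
Next only 2 has its prerequisites met → 2.

1, 6, 4, 5, 8, 3, 7, 2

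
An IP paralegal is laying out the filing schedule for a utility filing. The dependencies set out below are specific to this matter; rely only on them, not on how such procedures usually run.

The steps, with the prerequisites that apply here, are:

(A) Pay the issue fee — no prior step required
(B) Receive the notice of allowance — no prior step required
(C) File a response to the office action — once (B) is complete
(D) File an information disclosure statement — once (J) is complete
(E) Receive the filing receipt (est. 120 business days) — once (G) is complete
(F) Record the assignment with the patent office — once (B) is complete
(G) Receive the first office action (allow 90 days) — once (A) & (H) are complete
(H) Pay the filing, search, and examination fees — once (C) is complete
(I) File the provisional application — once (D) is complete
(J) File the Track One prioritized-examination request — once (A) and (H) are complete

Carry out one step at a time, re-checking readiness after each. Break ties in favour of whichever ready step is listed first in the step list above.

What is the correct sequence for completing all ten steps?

(A) and (B) have no prerequisites; (A) is listed earlier, so (A) is first.
(B) is the only step now ready → (B).
Now (C) and (F) have their prerequisites met. (C) is listed earlier, so (C) next.
(H) now also ready, so the ready set is {(F), (H)}; (F) is listed earlier → (F).
(H) needed (C), now all done → (H).
(G) and (J) are both available; (G) is listed earlier → (G).
Now (E) and (J) have their prerequisites met. (E) is listed earlier, so (E) next.
That leaves (J) as the only ready step → (J).
(D) is the only step now ready → (D).
(I) is the only step now ready → (I).

(A), (B), (C), (F), (H), (G), (E), (J), (D), (I)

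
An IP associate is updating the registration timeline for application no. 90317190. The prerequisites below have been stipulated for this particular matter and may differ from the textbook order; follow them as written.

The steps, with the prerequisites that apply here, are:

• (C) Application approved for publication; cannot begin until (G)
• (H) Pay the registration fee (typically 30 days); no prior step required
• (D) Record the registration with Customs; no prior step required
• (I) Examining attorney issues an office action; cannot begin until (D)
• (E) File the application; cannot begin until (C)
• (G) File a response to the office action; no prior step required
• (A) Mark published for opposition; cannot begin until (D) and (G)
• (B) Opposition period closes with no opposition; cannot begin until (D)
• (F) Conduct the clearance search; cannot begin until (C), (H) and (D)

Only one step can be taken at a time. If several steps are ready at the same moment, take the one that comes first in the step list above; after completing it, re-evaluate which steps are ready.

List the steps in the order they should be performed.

(H), (D), (I), (G), (C), (E), (A), (B), (F)

(H), (D) and (G) have no prerequisites; (H) is listed earlier, so (H) is first.
Now (D) and (G) have their prerequisites met. (D) is listed earlier, so (D) next.
(I) and (B) now also ready, so the ready set is {(I), (G), (B)}; (I) is listed earlier → (I).
Ready: (G) and (B). (G) is listed earlier → (G).
(C) and (A) now also ready, so the ready set is {(C), (A), (B)}; (C) is listed earlier → (C).
Now (E), (A), (B) and (F) have their prerequisites met. (E) is listed earlier, so (E) next.
Ready: (A), (B) and (F). (A) is listed earlier → (A).
Ready: (B) and (F). (B) is listed earlier → (B).
Next only (F) has its prerequisites met → (F).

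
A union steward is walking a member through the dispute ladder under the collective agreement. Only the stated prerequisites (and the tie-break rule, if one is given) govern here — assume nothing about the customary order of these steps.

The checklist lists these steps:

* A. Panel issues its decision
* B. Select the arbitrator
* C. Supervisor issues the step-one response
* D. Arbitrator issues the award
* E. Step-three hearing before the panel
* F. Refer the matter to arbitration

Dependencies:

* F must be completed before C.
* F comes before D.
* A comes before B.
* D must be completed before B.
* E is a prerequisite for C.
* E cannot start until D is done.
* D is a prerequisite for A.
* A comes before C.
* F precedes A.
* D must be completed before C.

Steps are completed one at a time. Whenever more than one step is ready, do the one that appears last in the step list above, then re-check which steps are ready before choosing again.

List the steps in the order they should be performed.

Only F has no prerequisites, so it is first.
Next only D has its prerequisites met → D.
Ready: E and A. E is listed later → E.
A is the only step now ready → A.
Now C and B have their prerequisites met. C is listed later, so C next.
Next only B has its prerequisites met → B.

F, D, E, A, C, B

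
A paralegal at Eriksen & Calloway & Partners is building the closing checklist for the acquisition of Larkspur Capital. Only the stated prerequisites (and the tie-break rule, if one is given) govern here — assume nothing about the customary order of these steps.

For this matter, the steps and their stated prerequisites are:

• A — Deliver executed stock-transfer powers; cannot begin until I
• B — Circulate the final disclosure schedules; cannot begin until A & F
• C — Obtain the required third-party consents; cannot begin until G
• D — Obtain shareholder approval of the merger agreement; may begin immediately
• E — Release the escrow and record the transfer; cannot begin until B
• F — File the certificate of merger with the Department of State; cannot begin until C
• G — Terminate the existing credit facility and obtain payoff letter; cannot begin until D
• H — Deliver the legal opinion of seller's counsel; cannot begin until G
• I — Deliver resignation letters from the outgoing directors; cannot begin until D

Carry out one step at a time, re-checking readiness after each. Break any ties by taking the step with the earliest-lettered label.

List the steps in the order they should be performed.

Only D has no prerequisites, so it is first.
Now G and I have their prerequisites met. G has the earlier label, so G next.
C and H now also ready, so the ready set is {C, H, I}; C has the earlier label → C.
Ready: F, H and I. F has the earlier label → F.
H and I are both available; H has the earlier label → H.
I needed D, now all done → I.
A needed I, now all done → A.
B needed A and F, now all done → B.
E is the only step now ready → E.

D, G, C, F, H, I, A, B, E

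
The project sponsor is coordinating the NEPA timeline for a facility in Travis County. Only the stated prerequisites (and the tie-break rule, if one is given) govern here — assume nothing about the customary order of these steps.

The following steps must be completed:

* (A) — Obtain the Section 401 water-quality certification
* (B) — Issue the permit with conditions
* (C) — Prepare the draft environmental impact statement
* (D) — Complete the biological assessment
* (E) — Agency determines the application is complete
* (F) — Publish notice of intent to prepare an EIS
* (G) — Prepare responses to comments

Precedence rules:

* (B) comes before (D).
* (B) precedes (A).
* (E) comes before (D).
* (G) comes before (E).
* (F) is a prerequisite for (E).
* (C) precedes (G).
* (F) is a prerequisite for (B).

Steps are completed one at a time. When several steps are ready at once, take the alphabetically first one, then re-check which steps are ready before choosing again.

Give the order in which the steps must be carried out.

(C) (F) (B) (A) (G) (E) (D)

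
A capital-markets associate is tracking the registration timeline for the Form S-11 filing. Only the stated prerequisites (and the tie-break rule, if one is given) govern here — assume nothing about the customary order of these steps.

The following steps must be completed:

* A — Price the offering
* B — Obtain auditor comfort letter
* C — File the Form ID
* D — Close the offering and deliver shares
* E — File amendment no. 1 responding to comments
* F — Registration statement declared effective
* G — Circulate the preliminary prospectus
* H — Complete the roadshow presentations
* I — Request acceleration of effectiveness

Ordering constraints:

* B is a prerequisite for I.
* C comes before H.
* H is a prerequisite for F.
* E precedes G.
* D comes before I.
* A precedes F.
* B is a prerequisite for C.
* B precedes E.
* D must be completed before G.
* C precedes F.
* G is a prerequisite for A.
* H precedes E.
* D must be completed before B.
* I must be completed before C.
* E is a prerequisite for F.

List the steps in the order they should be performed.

D is the only step with nothing outstanding, so it goes first.
B is the only step now ready → B.
I needed B and D, now all done → I.
C needed B and I, now all done → C.
H needed C, now all done → H.
E is the only step now ready → E.
G needed D and E, now all done → G.
A is the only step now ready → A.
That leaves F as the only ready step → F.

D, B, I, C, H, E, G, A, F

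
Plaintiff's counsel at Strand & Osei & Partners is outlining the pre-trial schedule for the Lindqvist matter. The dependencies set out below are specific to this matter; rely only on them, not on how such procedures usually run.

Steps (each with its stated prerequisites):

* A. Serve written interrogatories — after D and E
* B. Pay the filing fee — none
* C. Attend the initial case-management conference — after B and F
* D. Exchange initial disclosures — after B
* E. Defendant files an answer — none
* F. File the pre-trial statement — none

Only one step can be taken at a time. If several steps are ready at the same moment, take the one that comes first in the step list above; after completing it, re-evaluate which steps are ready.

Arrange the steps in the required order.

Nothing is required for B, E and F. B is listed earlier → B first.
Now D, E and F have their prerequisites met. D is listed earlier, so D next.
Now E and F have their prerequisites met. E is listed earlier, so E next.
Now A and F have their prerequisites met. A is listed earlier, so A next.
F is the only step now ready → F.
C needed B and F, now all done → C.

B, D, E, A, F, C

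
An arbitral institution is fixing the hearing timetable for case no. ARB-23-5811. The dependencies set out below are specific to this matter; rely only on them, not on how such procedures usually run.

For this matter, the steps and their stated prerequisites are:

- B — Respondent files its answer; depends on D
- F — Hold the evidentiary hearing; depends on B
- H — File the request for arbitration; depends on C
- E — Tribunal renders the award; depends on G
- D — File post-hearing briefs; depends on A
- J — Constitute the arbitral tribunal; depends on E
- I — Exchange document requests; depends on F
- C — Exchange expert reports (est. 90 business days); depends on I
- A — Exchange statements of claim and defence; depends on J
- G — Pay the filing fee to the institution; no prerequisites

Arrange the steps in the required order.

G has no prerequisites → G first.
Next only E has its prerequisites met → E.
Next only J has its prerequisites met → J.
A needed J, now all done → A.
Next only D has its prerequisites met → D.
B needed D, now all done → B.
Next only F has its prerequisites met → F.
I needed F, now all done → I.
C is the only step now ready → C.
That leaves H as the only ready step → H.

G, E, J, A, D, B, F, I, C, H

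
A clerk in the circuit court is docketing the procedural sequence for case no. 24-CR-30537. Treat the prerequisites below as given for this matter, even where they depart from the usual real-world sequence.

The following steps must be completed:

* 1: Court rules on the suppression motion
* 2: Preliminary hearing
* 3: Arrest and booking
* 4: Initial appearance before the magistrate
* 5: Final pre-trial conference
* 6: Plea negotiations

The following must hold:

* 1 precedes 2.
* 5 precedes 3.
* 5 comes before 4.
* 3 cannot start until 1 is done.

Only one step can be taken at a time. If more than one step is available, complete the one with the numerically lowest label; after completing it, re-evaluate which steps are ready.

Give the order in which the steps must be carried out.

Nothing is required for 1, 5 and 6. 1 has the earlier label → 1 first.
2 now also ready, so the ready set is {2, 5, 6}; 2 has the earlier label → 2.
Now 5 and 6 have their prerequisites met. 5 has the earlier label, so 5 next.
3, 4 and 6 are all available; 3 has the earlier label → 3.
Ready: 4 and 6. 4 has the earlier label → 4.
6 is the only step now ready → 6.

1, 2, 5, 3, 4, 6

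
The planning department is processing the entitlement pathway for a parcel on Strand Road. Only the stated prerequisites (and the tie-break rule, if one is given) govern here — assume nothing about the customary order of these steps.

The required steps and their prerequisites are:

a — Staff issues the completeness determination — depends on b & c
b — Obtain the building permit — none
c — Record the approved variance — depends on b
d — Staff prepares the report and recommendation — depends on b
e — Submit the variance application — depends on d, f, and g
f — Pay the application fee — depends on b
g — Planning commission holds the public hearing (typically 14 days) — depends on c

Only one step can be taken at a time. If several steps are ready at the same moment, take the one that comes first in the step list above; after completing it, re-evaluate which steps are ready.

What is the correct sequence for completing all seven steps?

Only b has no prerequisites, so it is first.
Ready: c, d and f. c is listed earlier → c.
a, d, f and g are all available; a is listed earlier → a.
d, f and g are all available; d is listed earlier → d.
Ready: f and g. f is listed earlier → f.
That leaves g as the only ready step → g.
That leaves e as the only ready step → e.

b, c, a, d, f, g, e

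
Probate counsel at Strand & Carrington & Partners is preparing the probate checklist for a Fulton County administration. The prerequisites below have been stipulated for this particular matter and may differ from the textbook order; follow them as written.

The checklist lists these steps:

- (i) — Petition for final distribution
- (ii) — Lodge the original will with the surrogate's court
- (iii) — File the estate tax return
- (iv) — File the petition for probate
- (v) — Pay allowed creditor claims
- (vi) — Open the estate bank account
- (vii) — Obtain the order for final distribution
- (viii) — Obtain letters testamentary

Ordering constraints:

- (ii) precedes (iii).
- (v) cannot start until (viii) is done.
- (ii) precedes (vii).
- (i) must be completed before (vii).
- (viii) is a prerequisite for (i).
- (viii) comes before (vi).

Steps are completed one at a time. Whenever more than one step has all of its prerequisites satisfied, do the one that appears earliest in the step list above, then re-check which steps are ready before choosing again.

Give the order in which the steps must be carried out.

Nothing is required for (ii), (iv) and (viii). (ii) is listed earlier → (ii) first.
(iii), (iv) and (viii) are all available; (iii) is listed earlier → (iii).
(iv) and (viii) are both available; (iv) is listed earlier → (iv).
Next only (viii) has its prerequisites met → (viii).
(i), (v) and (vi) are all available; (i) is listed earlier → (i).
(v), (vi) and (vii) are all available; (v) is listed earlier → (v).
(vi) and (vii) are both available; (vi) is listed earlier → (vi).
That leaves (vii) as the only ready step → (vii).

(ii) (iii) (iv) (viii) (i) (v) (vi) (vii)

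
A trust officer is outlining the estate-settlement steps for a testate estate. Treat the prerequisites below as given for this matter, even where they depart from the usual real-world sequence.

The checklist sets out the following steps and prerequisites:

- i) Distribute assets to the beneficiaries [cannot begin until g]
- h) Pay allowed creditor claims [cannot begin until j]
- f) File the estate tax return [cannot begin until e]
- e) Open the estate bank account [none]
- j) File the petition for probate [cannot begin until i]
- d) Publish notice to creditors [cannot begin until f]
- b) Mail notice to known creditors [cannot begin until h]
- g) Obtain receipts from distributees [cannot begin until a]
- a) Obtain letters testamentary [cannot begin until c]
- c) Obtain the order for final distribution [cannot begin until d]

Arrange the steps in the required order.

e has no prerequisites → e first.
That leaves f as the only ready step → f.
d needed f, now all done → d.
c is the only step now ready → c.
That leaves a as the only ready step → a.
Next only g has its prerequisites met → g.
i needed g, now all done → i.
j needed i, now all done → j.
h is the only step now ready → h.
b is the only step now ready → b.

e f d c a g i j h b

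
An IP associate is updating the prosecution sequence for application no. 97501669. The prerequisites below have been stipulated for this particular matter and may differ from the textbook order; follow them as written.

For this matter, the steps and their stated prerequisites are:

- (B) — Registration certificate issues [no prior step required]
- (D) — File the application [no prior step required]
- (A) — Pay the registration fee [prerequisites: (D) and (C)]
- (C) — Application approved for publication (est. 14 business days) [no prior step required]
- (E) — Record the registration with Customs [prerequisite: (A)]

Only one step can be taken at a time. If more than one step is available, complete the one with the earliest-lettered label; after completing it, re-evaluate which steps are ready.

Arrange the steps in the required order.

(B) → (C) → (D) → (A) → (E)

(B), (C) and (D) have no prerequisites; (B) has the earlier label, so (B) is first.
Ready: (C) and (D). (C) has the earlier label → (C).
Next only (D) has its prerequisites met → (D).
(A) needed (C) and (D), now all done → (A).
Next only (E) has its prerequisites met → (E).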